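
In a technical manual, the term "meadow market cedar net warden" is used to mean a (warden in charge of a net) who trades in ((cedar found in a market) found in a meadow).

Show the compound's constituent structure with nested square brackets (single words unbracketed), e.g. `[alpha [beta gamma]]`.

Whole compound: head "warden" (specifically "net warden"), modifier "meadow market cedar".
"meadow market cedar" → head "cedar" (specifically "market cedar"), modifier "meadow".
"market cedar" → head "cedar", modifier "market".
"net warden" → head "warden", modifier "net".
Assembled: [[meadow [market cedar]] [net warden]].

[[meadow [market cedar]] [net warden]]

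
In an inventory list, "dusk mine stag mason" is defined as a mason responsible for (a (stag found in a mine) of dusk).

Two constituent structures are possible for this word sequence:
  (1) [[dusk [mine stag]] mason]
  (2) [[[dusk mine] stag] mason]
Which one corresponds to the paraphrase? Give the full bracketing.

The paraphrase's head is the "mason" part ("mason"); its modifier is "dusk mine stag".
That top-level split, carried through the inner groups, gives [[dusk [mine stag]] mason].

[[dusk [mine stag]] mason]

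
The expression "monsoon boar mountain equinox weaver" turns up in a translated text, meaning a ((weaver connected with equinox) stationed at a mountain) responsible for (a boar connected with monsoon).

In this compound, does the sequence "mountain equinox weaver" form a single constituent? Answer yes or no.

yes

The paraphrase groups the words so that "mountain equinox weaver" is one unit: it corresponds to a single parenthesized sub-phrase.
The full structure is [[monsoon boar] [mountain [equinox weaver]]], in which [mountain equinox weaver] is a constituent.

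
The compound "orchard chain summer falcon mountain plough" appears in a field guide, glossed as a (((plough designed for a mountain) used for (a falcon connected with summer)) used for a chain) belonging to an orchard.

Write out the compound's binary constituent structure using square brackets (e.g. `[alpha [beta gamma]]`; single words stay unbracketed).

[orchard [chain [[summer falcon] [mountain plough]]]]

Overall it is a kind of plough (specifically "chain summer falcon mountain plough"); the modifier is "orchard".
Inside "chain summer falcon mountain plough": head "plough" (specifically "summer falcon mountain plough"), modifier "chain".
Inside "summer falcon mountain plough": head "plough" (specifically "mountain plough"), modifier "summer falcon".
Inside "summer falcon": head "falcon", modifier "summer".
Inside "mountain plough": head "plough", modifier "mountain".
So the structure is [orchard [chain [[summer falcon] [mountain plough]]]].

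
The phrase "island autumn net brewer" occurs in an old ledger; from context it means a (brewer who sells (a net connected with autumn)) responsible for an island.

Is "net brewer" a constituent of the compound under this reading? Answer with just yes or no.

The top-level split is [island] [autumn net brewer]; the full structure is [island [[autumn net] brewer]].
"net brewer" straddles a constituent boundary, so it is not a single unit.

no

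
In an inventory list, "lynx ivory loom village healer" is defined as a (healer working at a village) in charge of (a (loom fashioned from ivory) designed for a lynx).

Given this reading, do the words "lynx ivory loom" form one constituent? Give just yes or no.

The paraphrase groups the words so that "lynx ivory loom" is one unit: it corresponds to a single parenthesized sub-phrase.
The full structure is [[lynx [ivory loom]] [village healer]], in which [lynx ivory loom] is a constituent.

yes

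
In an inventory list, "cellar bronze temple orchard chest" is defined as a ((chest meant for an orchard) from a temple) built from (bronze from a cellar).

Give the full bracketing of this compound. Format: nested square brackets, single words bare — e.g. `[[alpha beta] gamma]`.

Whole compound: head "chest" (specifically "temple orchard chest"), modifier "cellar bronze".
"cellar bronze" → head "bronze", modifier "cellar".
"temple orchard chest" → head "chest" (specifically "orchard chest"), modifier "temple".
"orchard chest" → head "chest", modifier "orchard".
So the structure is [[cellar bronze] [temple [orchard chest]]].

[[cellar bronze] [temple [orchard chest]]]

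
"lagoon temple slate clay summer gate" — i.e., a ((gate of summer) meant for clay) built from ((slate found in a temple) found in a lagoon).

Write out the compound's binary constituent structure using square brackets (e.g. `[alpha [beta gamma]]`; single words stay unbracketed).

[[lagoon [temple slate]] [clay [summer gate]]]

Whole compound: head "gate" (specifically "clay summer gate"), modifier "lagoon temple slate".
"lagoon temple slate" → head "slate" (specifically "temple slate"), modifier "lagoon".
"temple slate" → head "slate", modifier "temple".
"clay summer gate" → head "gate" (specifically "summer gate"), modifier "clay".
"summer gate" → head "gate", modifier "summer".
Putting it together: [[lagoon [temple slate]] [clay [summer gate]]].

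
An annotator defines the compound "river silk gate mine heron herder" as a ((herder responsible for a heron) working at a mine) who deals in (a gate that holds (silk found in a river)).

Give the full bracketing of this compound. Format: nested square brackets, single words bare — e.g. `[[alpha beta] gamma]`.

[[[river silk] gate] [mine [heron herder]]]

At the top level: head "herder" (specifically "mine heron herder"); modifier "river silk gate".
Inside "river silk gate": head "gate", modifier "river silk".
Inside "river silk": head "silk", modifier "river".
Inside "mine heron herder": head "herder" (specifically "heron herder"), modifier "mine".
Inside "heron herder": head "herder", modifier "heron".
So the structure is [[[river silk] gate] [mine [heron herder]]].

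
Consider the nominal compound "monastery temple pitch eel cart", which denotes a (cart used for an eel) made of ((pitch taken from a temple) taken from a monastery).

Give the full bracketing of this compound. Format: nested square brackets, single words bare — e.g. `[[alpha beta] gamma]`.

[[monastery [temple pitch]] [eel cart]]

Overall it is a kind of cart (specifically "eel cart"); the modifier is "monastery temple pitch".
Inside "monastery temple pitch": head "pitch" (specifically "temple pitch"), modifier "monastery".
Inside "temple pitch": head "pitch", modifier "temple".
Inside "eel cart": head "cart", modifier "eel".
Putting it together: [[monastery [temple pitch]] [eel cart]].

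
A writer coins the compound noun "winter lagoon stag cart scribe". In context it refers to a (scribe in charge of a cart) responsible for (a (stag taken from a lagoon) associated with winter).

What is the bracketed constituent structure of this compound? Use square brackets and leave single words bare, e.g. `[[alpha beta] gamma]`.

[[winter [lagoon stag]] [cart scribe]]

Whole compound: head "scribe" (specifically "cart scribe"), modifier "winter lagoon stag".
Within "winter lagoon stag", the head is "stag" (specifically "lagoon stag") and the modifier is "winter".
Within "lagoon stag", the head is "stag" and the modifier is "lagoon".
Within "cart scribe", the head is "scribe" and the modifier is "cart".
Putting it together: [[winter [lagoon stag]] [cart scribe]].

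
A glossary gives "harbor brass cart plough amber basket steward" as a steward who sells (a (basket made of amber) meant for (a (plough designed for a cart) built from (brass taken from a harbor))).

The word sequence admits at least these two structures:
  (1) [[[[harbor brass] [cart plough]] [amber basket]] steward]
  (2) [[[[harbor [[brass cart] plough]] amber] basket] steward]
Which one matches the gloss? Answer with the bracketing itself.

[[[[harbor brass] [cart plough]] [amber basket]] steward]

The paraphrase's head is the "steward" part ("steward"); its modifier is "harbor brass cart plough amber basket".
That top-level split, carried through the inner groups, gives [[[[harbor brass] [cart plough]] [amber basket]] steward].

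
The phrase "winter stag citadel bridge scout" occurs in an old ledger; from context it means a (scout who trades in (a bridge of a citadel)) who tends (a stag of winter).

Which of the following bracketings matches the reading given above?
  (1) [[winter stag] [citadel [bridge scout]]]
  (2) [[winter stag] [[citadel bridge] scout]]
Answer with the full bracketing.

[[winter stag] [[citadel bridge] scout]]

The paraphrase's head is the "scout" part ("citadel bridge scout"); its modifier is "winter stag".
That top-level split, carried through the inner groups, gives [[winter stag] [[citadel bridge] scout]].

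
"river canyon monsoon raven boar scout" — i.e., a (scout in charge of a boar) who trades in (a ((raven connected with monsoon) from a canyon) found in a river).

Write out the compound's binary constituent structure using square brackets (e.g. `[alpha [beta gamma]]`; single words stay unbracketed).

The outermost head in the paraphrase is "scout" (specifically "boar scout"), modified by "river canyon monsoon raven".
"river canyon monsoon raven" → head "raven" (specifically "canyon monsoon raven"), modifier "river".
"canyon monsoon raven" → head "raven" (specifically "monsoon raven"), modifier "canyon".
"monsoon raven" → head "raven", modifier "monsoon".
"boar scout" → head "scout", modifier "boar".
Assembled: [[river [canyon [monsoon raven]]] [boar scout]].

[[river [canyon [monsoon raven]]] [boar scout]]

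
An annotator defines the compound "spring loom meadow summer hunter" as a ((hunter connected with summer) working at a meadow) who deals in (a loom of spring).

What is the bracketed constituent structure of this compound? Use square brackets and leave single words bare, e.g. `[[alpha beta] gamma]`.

At the top level: head "hunter" (specifically "meadow summer hunter"); modifier "spring loom".
Inside "spring loom": head "loom", modifier "spring".
Inside "meadow summer hunter": head "hunter" (specifically "summer hunter"), modifier "meadow".
Inside "summer hunter": head "hunter", modifier "summer".
Assembled: [[spring loom] [meadow [summer hunter]]].

[[spring loom] [meadow [summer hunter]]]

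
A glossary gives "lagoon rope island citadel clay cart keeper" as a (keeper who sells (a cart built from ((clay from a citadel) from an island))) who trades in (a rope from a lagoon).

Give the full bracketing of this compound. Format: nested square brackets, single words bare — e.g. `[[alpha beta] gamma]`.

Overall it is a kind of keeper (specifically "island citadel clay cart keeper"); the modifier is "lagoon rope".
Inside "lagoon rope": head "rope", modifier "lagoon".
Inside "island citadel clay cart keeper": head "keeper", modifier "island citadel clay cart".
Inside "island citadel clay cart": head "cart", modifier "island citadel clay".
Inside "island citadel clay": head "clay" (specifically "citadel clay"), modifier "island".
Inside "citadel clay": head "clay", modifier "citadel".
Assembled: [[lagoon rope] [[[island [citadel clay]] cart] keeper]].

[[lagoon rope] [[[island [citadel clay]] cart] keeper]]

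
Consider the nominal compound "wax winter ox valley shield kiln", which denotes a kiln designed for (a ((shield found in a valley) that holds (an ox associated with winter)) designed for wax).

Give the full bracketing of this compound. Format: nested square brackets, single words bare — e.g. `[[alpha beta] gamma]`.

Whole compound: head "kiln", modifier "wax winter ox valley shield".
Inside "wax winter ox valley shield": head "shield" (specifically "winter ox valley shield"), modifier "wax".
Inside "winter ox valley shield": head "shield" (specifically "valley shield"), modifier "winter ox".
Inside "winter ox": head "ox", modifier "winter".
Inside "valley shield": head "shield", modifier "valley".
Putting it together: [[wax [[winter ox] [valley shield]]] kiln].

[[wax [[winter ox] [valley shield]]] kiln]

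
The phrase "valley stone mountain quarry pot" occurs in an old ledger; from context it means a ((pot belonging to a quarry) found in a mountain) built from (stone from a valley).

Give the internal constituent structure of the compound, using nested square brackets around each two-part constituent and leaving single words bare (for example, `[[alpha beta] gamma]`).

[[valley stone] [mountain [quarry pot]]]

The outermost head in the paraphrase is "pot" (specifically "mountain quarry pot"), modified by "valley stone".
"valley stone" → head "stone", modifier "valley".
"mountain quarry pot" → head "pot" (specifically "quarry pot"), modifier "mountain".
"quarry pot" → head "pot", modifier "quarry".
Assembled: [[valley stone] [mountain [quarry pot]]].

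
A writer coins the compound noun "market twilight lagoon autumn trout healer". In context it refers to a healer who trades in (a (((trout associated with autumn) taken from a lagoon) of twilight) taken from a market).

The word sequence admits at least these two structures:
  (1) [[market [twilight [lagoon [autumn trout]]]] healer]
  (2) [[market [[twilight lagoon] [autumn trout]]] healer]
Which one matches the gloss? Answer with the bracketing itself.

[[market [twilight [lagoon [autumn trout]]]] healer]

The paraphrase's head is the "healer" part ("healer"); its modifier is "market twilight lagoon autumn trout".
That top-level split, carried through the inner groups, gives [[market [twilight [lagoon [autumn trout]]]] healer].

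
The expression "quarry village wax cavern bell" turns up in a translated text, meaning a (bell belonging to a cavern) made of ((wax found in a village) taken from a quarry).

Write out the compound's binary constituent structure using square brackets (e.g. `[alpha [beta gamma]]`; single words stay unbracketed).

[[quarry [village wax]] [cavern bell]]

Whole compound: head "bell" (specifically "cavern bell"), modifier "quarry village wax".
Inside "quarry village wax": head "wax" (specifically "village wax"), modifier "quarry".
Inside "village wax": head "wax", modifier "village".
Inside "cavern bell": head "bell", modifier "cavern".
Putting it together: [[quarry [village wax]] [cavern bell]].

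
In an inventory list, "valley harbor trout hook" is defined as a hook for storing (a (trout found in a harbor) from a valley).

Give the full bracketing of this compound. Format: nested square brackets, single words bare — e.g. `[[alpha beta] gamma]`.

[[valley [harbor trout]] hook]

Overall it is a kind of hook; the modifier is "valley harbor trout".
Inside "valley harbor trout": head "trout" (specifically "harbor trout"), modifier "valley".
Inside "harbor trout": head "trout", modifier "harbor".
Putting it together: [[valley [harbor trout]] hook].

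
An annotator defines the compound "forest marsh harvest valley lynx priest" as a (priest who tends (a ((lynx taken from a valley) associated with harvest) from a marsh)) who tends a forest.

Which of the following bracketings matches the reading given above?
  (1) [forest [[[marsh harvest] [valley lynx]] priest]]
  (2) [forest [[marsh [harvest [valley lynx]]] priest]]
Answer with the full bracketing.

The paraphrase's head is the "priest" part ("marsh harvest valley lynx priest"); its modifier is "forest".
That top-level split, carried through the inner groups, gives [forest [[marsh [harvest [valley lynx]]] priest]].

[forest [[marsh [harvest [valley lynx]]] priest]]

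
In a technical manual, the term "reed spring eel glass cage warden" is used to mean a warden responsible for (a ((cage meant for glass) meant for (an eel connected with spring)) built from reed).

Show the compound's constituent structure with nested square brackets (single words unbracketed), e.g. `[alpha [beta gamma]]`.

[[reed [[spring eel] [glass cage]]] warden]

Overall it is a kind of warden; the modifier is "reed spring eel glass cage".
Within "reed spring eel glass cage", the head is "cage" (specifically "spring eel glass cage") and the modifier is "reed".
Within "spring eel glass cage", the head is "cage" (specifically "glass cage") and the modifier is "spring eel".
Within "spring eel", the head is "eel" and the modifier is "spring".
Within "glass cage", the head is "cage" and the modifier is "glass".
So the structure is [[reed [[spring eel] [glass cage]]] warden].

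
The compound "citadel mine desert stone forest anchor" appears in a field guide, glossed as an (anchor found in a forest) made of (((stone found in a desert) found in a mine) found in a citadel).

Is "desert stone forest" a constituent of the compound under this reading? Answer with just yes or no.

no

The top-level split is [citadel mine desert stone] [forest anchor]; the full structure is [[citadel [mine [desert stone]]] [forest anchor]].
"desert stone forest" straddles a constituent boundary, so it is not a single unit.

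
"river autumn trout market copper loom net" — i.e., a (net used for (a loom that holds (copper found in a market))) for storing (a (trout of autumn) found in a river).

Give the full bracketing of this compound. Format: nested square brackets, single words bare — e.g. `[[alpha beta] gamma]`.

[[river [autumn trout]] [[[market copper] loom] net]]

Overall it is a kind of net (specifically "market copper loom net"); the modifier is "river autumn trout".
Within "river autumn trout", the head is "trout" (specifically "autumn trout") and the modifier is "river".
Within "autumn trout", the head is "trout" and the modifier is "autumn".
Within "market copper loom net", the head is "net" and the modifier is "market copper loom".
Within "market copper loom", the head is "loom" and the modifier is "market copper".
Within "market copper", the head is "copper" and the modifier is "market".
Assembled: [[river [autumn trout]] [[[market copper] loom] net]].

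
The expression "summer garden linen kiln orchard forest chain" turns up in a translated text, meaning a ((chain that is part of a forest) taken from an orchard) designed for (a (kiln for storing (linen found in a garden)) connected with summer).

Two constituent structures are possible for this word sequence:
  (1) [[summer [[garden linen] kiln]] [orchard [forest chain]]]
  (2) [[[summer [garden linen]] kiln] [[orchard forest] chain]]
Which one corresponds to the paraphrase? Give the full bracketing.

[[summer [[garden linen] kiln]] [orchard [forest chain]]]

The paraphrase's head is the "chain" part ("orchard forest chain"); its modifier is "summer garden linen kiln".
That top-level split, carried through the inner groups, gives [[summer [[garden linen] kiln]] [orchard [forest chain]]].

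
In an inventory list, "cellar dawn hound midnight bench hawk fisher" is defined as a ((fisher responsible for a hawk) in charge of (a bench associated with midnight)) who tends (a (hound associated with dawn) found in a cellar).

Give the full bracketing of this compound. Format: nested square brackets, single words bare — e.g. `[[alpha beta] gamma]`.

Overall it is a kind of fisher (specifically "midnight bench hawk fisher"); the modifier is "cellar dawn hound".
Inside "cellar dawn hound": head "hound" (specifically "dawn hound"), modifier "cellar".
Inside "dawn hound": head "hound", modifier "dawn".
Inside "midnight bench hawk fisher": head "fisher" (specifically "hawk fisher"), modifier "midnight bench".
Inside "midnight bench": head "bench", modifier "midnight".
Inside "hawk fisher": head "fisher", modifier "hawk".
Putting it together: [[cellar [dawn hound]] [[midnight bench] [hawk fisher]]].

[[cellar [dawn hound]] [[midnight bench] [hawk fisher]]]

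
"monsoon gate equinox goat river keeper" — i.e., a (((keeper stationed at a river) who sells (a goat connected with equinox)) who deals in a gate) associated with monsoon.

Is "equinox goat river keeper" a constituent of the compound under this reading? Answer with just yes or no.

yes

The paraphrase groups the words so that "equinox goat river keeper" is one unit: it corresponds to a single parenthesized sub-phrase.
The full structure is [monsoon [gate [[equinox goat] [river keeper]]]], in which [equinox goat river keeper] is a constituent.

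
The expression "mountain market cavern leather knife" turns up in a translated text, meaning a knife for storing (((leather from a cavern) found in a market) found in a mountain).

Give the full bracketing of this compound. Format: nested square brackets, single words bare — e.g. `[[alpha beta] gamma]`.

[[mountain [market [cavern leather]]] knife]

The outermost head in the paraphrase is "knife", modified by "mountain market cavern leather".
"mountain market cavern leather" → head "leather" (specifically "market cavern leather"), modifier "mountain".
"market cavern leather" → head "leather" (specifically "cavern leather"), modifier "market".
"cavern leather" → head "leather", modifier "cavern".
Putting it together: [[mountain [market [cavern leather]]] knife].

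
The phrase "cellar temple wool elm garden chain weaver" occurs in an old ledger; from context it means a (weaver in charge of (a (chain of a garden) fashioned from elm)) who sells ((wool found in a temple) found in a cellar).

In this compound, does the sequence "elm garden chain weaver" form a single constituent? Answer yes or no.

The paraphrase groups the words so that "elm garden chain weaver" is one unit: it corresponds to a single parenthesized sub-phrase.
The full structure is [[cellar [temple wool]] [[elm [garden chain]] weaver]], in which [elm garden chain weaver] is a constituent.

yes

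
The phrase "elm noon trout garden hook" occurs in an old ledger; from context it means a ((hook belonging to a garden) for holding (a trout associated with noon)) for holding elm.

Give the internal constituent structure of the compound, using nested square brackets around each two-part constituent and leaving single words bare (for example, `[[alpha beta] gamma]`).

The outermost head in the paraphrase is "hook" (specifically "noon trout garden hook"), modified by "elm".
Inside "noon trout garden hook": head "hook" (specifically "garden hook"), modifier "noon trout".
Inside "noon trout": head "trout", modifier "noon".
Inside "garden hook": head "hook", modifier "garden".
So the structure is [elm [[noon trout] [garden hook]]].

[elm [[noon trout] [garden hook]]]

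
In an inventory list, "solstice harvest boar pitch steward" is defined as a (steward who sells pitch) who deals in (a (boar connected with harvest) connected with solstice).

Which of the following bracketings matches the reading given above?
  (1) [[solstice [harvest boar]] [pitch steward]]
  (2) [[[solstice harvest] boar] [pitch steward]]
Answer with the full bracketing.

The paraphrase's head is the "steward" part ("pitch steward"); its modifier is "solstice harvest boar".
That top-level split, carried through the inner groups, gives [[solstice [harvest boar]] [pitch steward]].

[[solstice [harvest boar]] [pitch steward]]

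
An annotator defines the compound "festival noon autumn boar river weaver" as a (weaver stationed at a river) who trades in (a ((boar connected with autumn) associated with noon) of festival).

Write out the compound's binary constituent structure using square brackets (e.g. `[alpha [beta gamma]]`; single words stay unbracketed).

[[festival [noon [autumn boar]]] [river weaver]]

Whole compound: head "weaver" (specifically "river weaver"), modifier "festival noon autumn boar".
"festival noon autumn boar" → head "boar" (specifically "noon autumn boar"), modifier "festival".
"noon autumn boar" → head "boar" (specifically "autumn boar"), modifier "noon".
"autumn boar" → head "boar", modifier "autumn".
"river weaver" → head "weaver", modifier "river".
So the structure is [[festival [noon [autumn boar]]] [river weaver]].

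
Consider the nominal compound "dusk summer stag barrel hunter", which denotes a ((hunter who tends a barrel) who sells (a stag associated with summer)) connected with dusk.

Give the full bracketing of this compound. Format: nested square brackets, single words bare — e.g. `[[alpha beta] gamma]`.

[dusk [[summer stag] [barrel hunter]]]

At the top level: head "hunter" (specifically "summer stag barrel hunter"); modifier "dusk".
Inside "summer stag barrel hunter": head "hunter" (specifically "barrel hunter"), modifier "summer stag".
Inside "summer stag": head "stag", modifier "summer".
Inside "barrel hunter": head "hunter", modifier "barrel".
Assembled: [dusk [[summer stag] [barrel hunter]]].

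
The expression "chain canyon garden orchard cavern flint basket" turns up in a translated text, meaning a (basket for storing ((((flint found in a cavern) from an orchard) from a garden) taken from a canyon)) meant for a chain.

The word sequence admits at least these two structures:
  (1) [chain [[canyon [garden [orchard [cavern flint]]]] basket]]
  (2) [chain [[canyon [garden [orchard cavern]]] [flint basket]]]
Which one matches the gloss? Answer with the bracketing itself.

The paraphrase's head is the "basket" part ("canyon garden orchard cavern flint basket"); its modifier is "chain".
That top-level split, carried through the inner groups, gives [chain [[canyon [garden [orchard [cavern flint]]]] basket]].

[chain [[canyon [garden [orchard [cavern flint]]]] basket]]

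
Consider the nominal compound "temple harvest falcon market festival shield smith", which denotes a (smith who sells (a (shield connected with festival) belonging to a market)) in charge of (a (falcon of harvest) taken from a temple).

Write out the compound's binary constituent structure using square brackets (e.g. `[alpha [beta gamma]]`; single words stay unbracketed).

Overall it is a kind of smith (specifically "market festival shield smith"); the modifier is "temple harvest falcon".
"temple harvest falcon" → head "falcon" (specifically "harvest falcon"), modifier "temple".
"harvest falcon" → head "falcon", modifier "harvest".
"market festival shield smith" → head "smith", modifier "market festival shield".
"market festival shield" → head "shield" (specifically "festival shield"), modifier "market".
"festival shield" → head "shield", modifier "festival".
So the structure is [[temple [harvest falcon]] [[market [festival shield]] smith]].

[[temple [harvest falcon]] [[market [festival shield]] smith]]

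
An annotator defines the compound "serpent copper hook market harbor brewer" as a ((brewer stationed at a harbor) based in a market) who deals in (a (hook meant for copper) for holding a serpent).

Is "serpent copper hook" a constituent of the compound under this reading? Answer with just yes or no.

yes

The paraphrase groups the words so that "serpent copper hook" is one unit: it corresponds to a single parenthesized sub-phrase.
The full structure is [[serpent [copper hook]] [market [harbor brewer]]], in which [serpent copper hook] is a constituent.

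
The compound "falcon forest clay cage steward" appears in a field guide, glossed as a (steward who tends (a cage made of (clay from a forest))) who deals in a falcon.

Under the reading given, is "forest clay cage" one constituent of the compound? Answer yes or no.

yes

The paraphrase groups the words so that "forest clay cage" is one unit: it corresponds to a single parenthesized sub-phrase.
The full structure is [falcon [[[forest clay] cage] steward]], in which [forest clay cage] is a constituent.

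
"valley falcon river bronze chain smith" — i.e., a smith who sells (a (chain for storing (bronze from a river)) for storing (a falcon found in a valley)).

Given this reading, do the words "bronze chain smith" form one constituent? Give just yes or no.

The top-level split is [valley falcon river bronze chain] [smith]; the full structure is [[[valley falcon] [[river bronze] chain]] smith].
"bronze chain smith" straddles a constituent boundary, so it is not a single unit.

no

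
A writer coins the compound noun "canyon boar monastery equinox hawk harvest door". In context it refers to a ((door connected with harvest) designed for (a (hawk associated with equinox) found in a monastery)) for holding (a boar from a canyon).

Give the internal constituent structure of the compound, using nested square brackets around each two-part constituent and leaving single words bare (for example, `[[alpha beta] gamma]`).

[[canyon boar] [[monastery [equinox hawk]] [harvest door]]]

Overall it is a kind of door (specifically "monastery equinox hawk harvest door"); the modifier is "canyon boar".
"canyon boar" → head "boar", modifier "canyon".
"monastery equinox hawk harvest door" → head "door" (specifically "harvest door"), modifier "monastery equinox hawk".
"monastery equinox hawk" → head "hawk" (specifically "equinox hawk"), modifier "monastery".
"equinox hawk" → head "hawk", modifier "equinox".
"harvest door" → head "door", modifier "harvest".
So the structure is [[canyon boar] [[monastery [equinox hawk]] [harvest door]]].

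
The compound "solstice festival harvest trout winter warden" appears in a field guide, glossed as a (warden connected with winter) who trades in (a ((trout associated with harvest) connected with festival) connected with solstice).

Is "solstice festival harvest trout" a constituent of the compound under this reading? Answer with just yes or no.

yes

The paraphrase groups the words so that "solstice festival harvest trout" is one unit: it corresponds to a single parenthesized sub-phrase.
The full structure is [[solstice [festival [harvest trout]]] [winter warden]], in which [solstice festival harvest trout] is a constituent.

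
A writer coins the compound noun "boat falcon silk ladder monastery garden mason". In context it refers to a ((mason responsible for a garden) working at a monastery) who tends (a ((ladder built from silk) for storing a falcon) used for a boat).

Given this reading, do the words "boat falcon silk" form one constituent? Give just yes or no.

The top-level split is [boat falcon silk ladder] [monastery garden mason]; the full structure is [[boat [falcon [silk ladder]]] [monastery [garden mason]]].
"boat falcon silk" straddles a constituent boundary, so it is not a single unit.

no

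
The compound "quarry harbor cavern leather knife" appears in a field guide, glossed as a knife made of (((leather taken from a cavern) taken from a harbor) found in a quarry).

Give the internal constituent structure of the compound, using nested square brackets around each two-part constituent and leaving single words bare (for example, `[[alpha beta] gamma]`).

Whole compound: head "knife", modifier "quarry harbor cavern leather".
Inside "quarry harbor cavern leather": head "leather" (specifically "harbor cavern leather"), modifier "quarry".
Inside "harbor cavern leather": head "leather" (specifically "cavern leather"), modifier "harbor".
Inside "cavern leather": head "leather", modifier "cavern".
So the structure is [[quarry [harbor [cavern leather]]] knife].

[[quarry [harbor [cavern leather]]] knife]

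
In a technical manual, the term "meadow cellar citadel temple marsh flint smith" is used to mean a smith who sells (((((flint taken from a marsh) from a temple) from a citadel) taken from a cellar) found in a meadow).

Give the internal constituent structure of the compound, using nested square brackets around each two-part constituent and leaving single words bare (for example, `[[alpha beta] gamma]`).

[[meadow [cellar [citadel [temple [marsh flint]]]]] smith]

Whole compound: head "smith", modifier "meadow cellar citadel temple marsh flint".
"meadow cellar citadel temple marsh flint" → head "flint" (specifically "cellar citadel temple marsh flint"), modifier "meadow".
"cellar citadel temple marsh flint" → head "flint" (specifically "citadel temple marsh flint"), modifier "cellar".
"citadel temple marsh flint" → head "flint" (specifically "temple marsh flint"), modifier "citadel".
"temple marsh flint" → head "flint" (specifically "marsh flint"), modifier "temple".
"marsh flint" → head "flint", modifier "marsh".
Putting it together: [[meadow [cellar [citadel [temple [marsh flint]]]]] smith].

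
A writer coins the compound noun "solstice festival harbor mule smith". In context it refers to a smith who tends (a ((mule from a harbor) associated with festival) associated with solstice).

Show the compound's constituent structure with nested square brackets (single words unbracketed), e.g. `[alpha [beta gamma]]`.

At the top level: head "smith"; modifier "solstice festival harbor mule".
Inside "solstice festival harbor mule": head "mule" (specifically "festival harbor mule"), modifier "solstice".
Inside "festival harbor mule": head "mule" (specifically "harbor mule"), modifier "festival".
Inside "harbor mule": head "mule", modifier "harbor".
So the structure is [[solstice [festival [harbor mule]]] smith].

[[solstice [festival [harbor mule]]] smith]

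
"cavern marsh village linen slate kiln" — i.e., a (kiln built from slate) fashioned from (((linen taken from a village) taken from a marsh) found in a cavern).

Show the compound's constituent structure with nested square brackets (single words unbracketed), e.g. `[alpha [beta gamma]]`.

Whole compound: head "kiln" (specifically "slate kiln"), modifier "cavern marsh village linen".
"cavern marsh village linen" → head "linen" (specifically "marsh village linen"), modifier "cavern".
"marsh village linen" → head "linen" (specifically "village linen"), modifier "marsh".
"village linen" → head "linen", modifier "village".
"slate kiln" → head "kiln", modifier "slate".
So the structure is [[cavern [marsh [village linen]]] [slate kiln]].

[[cavern [marsh [village linen]]] [slate kiln]]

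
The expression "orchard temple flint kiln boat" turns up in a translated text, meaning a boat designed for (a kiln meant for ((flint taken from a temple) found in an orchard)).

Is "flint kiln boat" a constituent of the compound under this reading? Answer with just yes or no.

The top-level split is [orchard temple flint kiln] [boat]; the full structure is [[[orchard [temple flint]] kiln] boat].
"flint kiln boat" straddles a constituent boundary, so it is not a single unit.

no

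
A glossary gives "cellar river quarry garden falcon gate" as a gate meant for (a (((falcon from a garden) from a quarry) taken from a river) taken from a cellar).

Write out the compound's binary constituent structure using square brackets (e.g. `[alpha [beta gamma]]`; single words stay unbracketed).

[[cellar [river [quarry [garden falcon]]]] gate]

Overall it is a kind of gate; the modifier is "cellar river quarry garden falcon".
"cellar river quarry garden falcon" → head "falcon" (specifically "river quarry garden falcon"), modifier "cellar".
"river quarry garden falcon" → head "falcon" (specifically "quarry garden falcon"), modifier "river".
"quarry garden falcon" → head "falcon" (specifically "garden falcon"), modifier "quarry".
"garden falcon" → head "falcon", modifier "garden".
Assembled: [[cellar [river [quarry [garden falcon]]]] gate].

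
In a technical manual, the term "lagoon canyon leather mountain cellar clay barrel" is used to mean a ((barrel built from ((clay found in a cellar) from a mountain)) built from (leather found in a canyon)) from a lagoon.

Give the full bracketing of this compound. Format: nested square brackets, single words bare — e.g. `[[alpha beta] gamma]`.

[lagoon [[canyon leather] [[mountain [cellar clay]] barrel]]]

At the top level: head "barrel" (specifically "canyon leather mountain cellar clay barrel"); modifier "lagoon".
Inside "canyon leather mountain cellar clay barrel": head "barrel" (specifically "mountain cellar clay barrel"), modifier "canyon leather".
Inside "canyon leather": head "leather", modifier "canyon".
Inside "mountain cellar clay barrel": head "barrel", modifier "mountain cellar clay".
Inside "mountain cellar clay": head "clay" (specifically "cellar clay"), modifier "mountain".
Inside "cellar clay": head "clay", modifier "cellar".
Putting it together: [lagoon [[canyon leather] [[mountain [cellar clay]] barrel]]].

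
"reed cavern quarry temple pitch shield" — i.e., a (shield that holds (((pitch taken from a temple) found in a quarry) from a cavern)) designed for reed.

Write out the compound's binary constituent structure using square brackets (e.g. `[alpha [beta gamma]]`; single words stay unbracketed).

[reed [[cavern [quarry [temple pitch]]] shield]]

Whole compound: head "shield" (specifically "cavern quarry temple pitch shield"), modifier "reed".
Within "cavern quarry temple pitch shield", the head is "shield" and the modifier is "cavern quarry temple pitch".
Within "cavern quarry temple pitch", the head is "pitch" (specifically "quarry temple pitch") and the modifier is "cavern".
Within "quarry temple pitch", the head is "pitch" (specifically "temple pitch") and the modifier is "quarry".
Within "temple pitch", the head is "pitch" and the modifier is "temple".
Putting it together: [reed [[cavern [quarry [temple pitch]]] shield]].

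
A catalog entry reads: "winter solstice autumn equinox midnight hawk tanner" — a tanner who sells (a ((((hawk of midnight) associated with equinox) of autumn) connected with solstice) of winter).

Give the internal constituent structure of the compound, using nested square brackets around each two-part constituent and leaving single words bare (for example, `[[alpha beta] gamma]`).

The outermost head in the paraphrase is "tanner", modified by "winter solstice autumn equinox midnight hawk".
"winter solstice autumn equinox midnight hawk" → head "hawk" (specifically "solstice autumn equinox midnight hawk"), modifier "winter".
"solstice autumn equinox midnight hawk" → head "hawk" (specifically "autumn equinox midnight hawk"), modifier "solstice".
"autumn equinox midnight hawk" → head "hawk" (specifically "equinox midnight hawk"), modifier "autumn".
"equinox midnight hawk" → head "hawk" (specifically "midnight hawk"), modifier "equinox".
"midnight hawk" → head "hawk", modifier "midnight".
Putting it together: [[winter [solstice [autumn [equinox [midnight hawk]]]]] tanner].

[[winter [solstice [autumn [equinox [midnight hawk]]]]] tanner]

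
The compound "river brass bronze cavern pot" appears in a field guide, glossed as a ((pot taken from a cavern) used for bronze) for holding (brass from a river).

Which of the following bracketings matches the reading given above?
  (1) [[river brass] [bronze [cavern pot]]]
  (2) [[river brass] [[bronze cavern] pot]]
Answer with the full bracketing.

The paraphrase's head is the "pot" part ("bronze cavern pot"); its modifier is "river brass".
That top-level split, carried through the inner groups, gives [[river brass] [bronze [cavern pot]]].

[[river brass] [bronze [cavern pot]]]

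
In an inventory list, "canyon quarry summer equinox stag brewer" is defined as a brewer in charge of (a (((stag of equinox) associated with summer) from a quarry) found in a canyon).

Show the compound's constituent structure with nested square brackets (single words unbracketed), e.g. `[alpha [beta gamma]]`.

[[canyon [quarry [summer [equinox stag]]]] brewer]

The outermost head in the paraphrase is "brewer", modified by "canyon quarry summer equinox stag".
Within "canyon quarry summer equinox stag", the head is "stag" (specifically "quarry summer equinox stag") and the modifier is "canyon".
Within "quarry summer equinox stag", the head is "stag" (specifically "summer equinox stag") and the modifier is "quarry".
Within "summer equinox stag", the head is "stag" (specifically "equinox stag") and the modifier is "summer".
Within "equinox stag", the head is "stag" and the modifier is "equinox".
So the structure is [[canyon [quarry [summer [equinox stag]]]] brewer].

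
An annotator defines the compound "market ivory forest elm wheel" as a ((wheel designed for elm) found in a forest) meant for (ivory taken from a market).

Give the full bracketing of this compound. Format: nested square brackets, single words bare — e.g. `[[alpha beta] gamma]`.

At the top level: head "wheel" (specifically "forest elm wheel"); modifier "market ivory".
"market ivory" → head "ivory", modifier "market".
"forest elm wheel" → head "wheel" (specifically "elm wheel"), modifier "forest".
"elm wheel" → head "wheel", modifier "elm".
Assembled: [[market ivory] [forest [elm wheel]]].

[[market ivory] [forest [elm wheel]]]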